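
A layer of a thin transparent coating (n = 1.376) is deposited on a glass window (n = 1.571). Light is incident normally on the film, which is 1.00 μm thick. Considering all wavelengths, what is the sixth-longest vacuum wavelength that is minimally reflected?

500 nm

At the upper boundary (n = 1.0 to n = 1.376) the reflected ray undergoes a half-wave phase shift.
At the lower boundary (n = 1.376 to n = 1.571) the reflected ray undergoes a half-wave phase shift.
Net: no relative phase inversion (both shifts match).
So the condition for destructive reflection is 2 n t = (m + ½) λ.
λ = 2 n t / (m + ½). The sixth-longest wavelength is m = 5: λ = 2 × 1.376 × 1000 / 5.50 = 500 nm.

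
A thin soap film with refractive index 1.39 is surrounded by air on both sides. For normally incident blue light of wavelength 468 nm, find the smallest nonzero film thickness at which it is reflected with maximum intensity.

84.2 nm

At the upper boundary (n = 1.0 to n = 1.39) the reflected ray undergoes a half-wave phase shift.
Bottom surface (1.39 → 1.0): reflection off a lower-index medium gives no phase shift.
Exactly one π shift → a net half-wave offset.
For bright reflection here: 2 n t = (m + ½) λ.
Minimum at m = 0: t = λ / (4 n) = 468 / (4 × 1.39) = 84.2 nm.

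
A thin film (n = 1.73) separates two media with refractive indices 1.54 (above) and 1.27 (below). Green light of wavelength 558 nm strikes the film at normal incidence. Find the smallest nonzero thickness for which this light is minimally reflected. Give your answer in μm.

Top surface (1.54 → 1.73): reflection off a higher-index medium gives a half-wave phase shift.
Ray reflecting at the bottom interface goes from n = 1.73 toward n = 1.27: no phase shift.
Net: one phase inversion between the two reflected rays.
So the condition for destructive reflection is 2 n t = m λ.
The smallest nonzero thickness corresponds to m = 1: t = m λ / (2 n) = 1.00 × 558 / (2 × 1.73) = 161 nm.

0.161 μm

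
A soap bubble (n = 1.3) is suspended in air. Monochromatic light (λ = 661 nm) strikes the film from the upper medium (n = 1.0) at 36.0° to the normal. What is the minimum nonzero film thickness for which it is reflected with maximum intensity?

143 nm

At the upper boundary (n = 1.0 to n = 1.3) the reflected ray undergoes a half-wave phase shift.
Bottom surface (1.3 → 1.0): reflection off a lower-index medium gives no phase shift.
Net: one phase inversion between the two reflected rays.
For maximum reflection here: 2 n t cos θ_r = (m + ½) λ.
Snell's law: 1.0 sin 36.0° = 1.3 sin θ_r → sin θ_r = 0.452, cos θ_r = 0.892.
Minimum at m = 0: t = λ / (4 n cos θ_r) = 661 / (4 × 1.3 × 0.892) = 143 nm.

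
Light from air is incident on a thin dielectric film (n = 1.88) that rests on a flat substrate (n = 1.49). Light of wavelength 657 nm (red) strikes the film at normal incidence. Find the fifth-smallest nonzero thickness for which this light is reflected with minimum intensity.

874 nm

At the upper boundary (n = 1.0 to n = 1.88) the reflected ray undergoes a half-wave phase shift.
Ray reflecting at the bottom interface goes from n = 1.88 toward n = 1.49: no phase shift.
Net: one phase inversion between the two reflected rays.
So the condition for destructive reflection is 2 n t = m λ.
The fifth-smallest nonzero thickness corresponds to m = 5: t = m λ / (2 n) = 5.00 × 657 / (2 × 1.88) = 874 nm.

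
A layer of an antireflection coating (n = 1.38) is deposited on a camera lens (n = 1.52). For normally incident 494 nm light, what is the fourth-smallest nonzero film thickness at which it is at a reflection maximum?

716 nm

Top surface (1.0 → 1.38): reflection off a higher-index medium gives a half-wave phase shift.
Bottom surface (1.38 → 1.52): reflection off a higher-index medium gives a half-wave phase shift.
The two reflections carry the same phase change, so no net offset.
With no net inversion, constructive interference in reflection requires 2 n t = m λ.
The fourth-smallest nonzero thickness corresponds to m = 4: t = m λ / (2 n) = 4.00 × 494 / (2 × 1.38) = 716 nm.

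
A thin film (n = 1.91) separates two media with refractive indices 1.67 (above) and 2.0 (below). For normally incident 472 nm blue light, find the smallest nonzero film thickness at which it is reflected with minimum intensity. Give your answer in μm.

0.0618 μm

Top surface (1.67 → 1.91): reflection off a higher-index medium gives a half-wave phase shift.
Ray reflecting at the bottom interface goes from n = 1.91 toward n = 2.0: a half-wave phase shift.
Net: no relative phase inversion (both shifts match).
With no net inversion, destructive interference in reflection requires 2 n t = (m + ½) λ.
Minimum at m = 0: t = λ / (4 n) = 472 / (4 × 1.91) = 61.8 nm.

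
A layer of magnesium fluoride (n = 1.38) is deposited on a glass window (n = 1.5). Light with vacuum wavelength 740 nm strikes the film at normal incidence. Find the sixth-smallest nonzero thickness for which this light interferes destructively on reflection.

1475 nm

Ray reflecting at the top interface goes from n = 1.0 toward n = 1.38: a half-wave phase shift.
At the lower boundary (n = 1.38 to n = 1.5) the reflected ray undergoes a half-wave phase shift.
The two reflections carry the same phase change, so no net offset.
With no net inversion, destructive interference in reflection requires 2 n t = (m + ½) λ.
The sixth-smallest nonzero thickness corresponds to m = 5: t = (m + ½) λ / (2 n) = 5.50 × 740 / (2 × 1.38) = 1475 nm.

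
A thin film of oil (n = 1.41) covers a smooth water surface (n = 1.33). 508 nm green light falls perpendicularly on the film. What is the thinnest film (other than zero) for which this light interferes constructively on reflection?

Ray reflecting at the top interface goes from n = 1.0 toward n = 1.41: a half-wave phase shift.
At the lower boundary (n = 1.41 to n = 1.33) the reflected ray undergoes no phase shift.
Exactly one π shift → a net half-wave offset.
With one net inversion, constructive interference in reflection requires 2 n t = (m + ½) λ.
Minimum at m = 0: t = λ / (4 n) = 508 / (4 × 1.41) = 90.1 nm.

90.1 nm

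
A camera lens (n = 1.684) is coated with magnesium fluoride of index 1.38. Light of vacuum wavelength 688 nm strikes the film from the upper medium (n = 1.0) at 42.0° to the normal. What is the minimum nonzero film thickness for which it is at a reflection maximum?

At the upper boundary (n = 1.0 to n = 1.38) the reflected ray undergoes a half-wave phase shift.
Ray reflecting at the bottom interface goes from n = 1.38 toward n = 1.684: a half-wave phase shift.
Net: no relative phase inversion (both shifts match).
For maximum reflection here: 2 n t cos θ_r = m λ.
Snell's law: 1.0 sin 42.0° = 1.38 sin θ_r → sin θ_r = 0.485, cos θ_r = 0.875.
Minimum nonzero at m = 1: t = λ / (2 n cos θ_r) = 688 / (2 × 1.38 × 0.875) = 285 nm.

285 nm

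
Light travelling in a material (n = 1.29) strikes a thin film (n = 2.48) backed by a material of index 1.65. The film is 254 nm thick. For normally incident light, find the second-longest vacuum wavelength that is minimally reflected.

630 nm

Top surface (1.29 → 2.48): reflection off a higher-index medium gives a half-wave phase shift.
Bottom surface (2.48 → 1.65): reflection off a lower-index medium gives no phase shift.
Exactly one π shift → a net half-wave offset.
For weak reflection here: 2 n t = m λ.
λ = 2 n t / m. The second-longest wavelength is m = 2: λ = 2 × 2.48 × 254 / 2.00 = 630 nm.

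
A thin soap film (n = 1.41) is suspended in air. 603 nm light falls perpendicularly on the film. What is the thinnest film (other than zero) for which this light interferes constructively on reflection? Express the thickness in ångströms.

1069 Å

Ray reflecting at the top interface goes from n = 1.0 toward n = 1.41: a half-wave phase shift.
At the lower boundary (n = 1.41 to n = 1.0) the reflected ray undergoes no phase shift.
Net: one phase inversion between the two reflected rays.
With one net inversion, constructive interference in reflection requires 2 n t = (m + ½) λ.
Minimum at m = 0: t = λ / (4 n) = 603 / (4 × 1.41) = 107 nm.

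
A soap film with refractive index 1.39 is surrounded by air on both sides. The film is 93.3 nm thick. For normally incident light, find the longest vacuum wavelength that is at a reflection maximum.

519 nm

At the upper boundary (n = 1.0 to n = 1.39) the reflected ray undergoes a half-wave phase shift.
At the lower boundary (n = 1.39 to n = 1.0) the reflected ray undergoes no phase shift.
Net: one phase inversion between the two reflected rays.
For bright reflection here: 2 n t = (m + ½) λ.
λ = 2 n t / (m + ½). The longest wavelength is m = 0: λ = 2 × 1.39 × 93.3 / 0.500 = 519 nm.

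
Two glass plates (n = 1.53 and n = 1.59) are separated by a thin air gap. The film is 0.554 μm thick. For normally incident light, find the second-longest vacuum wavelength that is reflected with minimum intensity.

Top surface (1.53 → 1.0): reflection off a lower-index medium gives no phase shift.
Ray reflecting at the bottom interface goes from n = 1.0 toward n = 1.59: a half-wave phase shift.
The two reflections differ by half a wavelength.
With one net inversion, destructive interference in reflection requires 2 n t = m λ.
λ = 2 n t / m. The second-longest wavelength is m = 2: λ = 2 × 1.0 × 554 / 2.00 = 554 nm.

554 nm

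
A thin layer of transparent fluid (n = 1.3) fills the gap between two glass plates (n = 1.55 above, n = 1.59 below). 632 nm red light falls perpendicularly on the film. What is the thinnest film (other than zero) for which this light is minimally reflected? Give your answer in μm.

0.243 μm

Ray reflecting at the top interface goes from n = 1.55 toward n = 1.3: no phase shift.
At the lower boundary (n = 1.3 to n = 1.59) the reflected ray undergoes a half-wave phase shift.
The two reflections differ by half a wavelength.
So the condition for destructive reflection is 2 n t = m λ.
Minimum nonzero at m = 1: t = λ / (2 n) = 632 / (2 × 1.3) = 243 nm.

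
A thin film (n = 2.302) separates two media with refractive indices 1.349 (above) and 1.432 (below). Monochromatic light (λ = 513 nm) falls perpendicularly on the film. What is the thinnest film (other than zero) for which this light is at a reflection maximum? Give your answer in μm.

0.0557 μm

Top surface (1.349 → 2.302): reflection off a higher-index medium gives a half-wave phase shift.
Bottom surface (2.302 → 1.432): reflection off a lower-index medium gives no phase shift.
Net: one phase inversion between the two reflected rays.
So the condition for constructive reflection is 2 n t = (m + ½) λ.
Minimum at m = 0: t = λ / (4 n) = 513 / (4 × 2.302) = 55.7 nm.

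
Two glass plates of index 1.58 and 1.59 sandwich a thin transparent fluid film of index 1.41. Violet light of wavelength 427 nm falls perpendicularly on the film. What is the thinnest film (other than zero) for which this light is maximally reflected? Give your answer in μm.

0.0757 μm

At the upper boundary (n = 1.58 to n = 1.41) the reflected ray undergoes no phase shift.
Bottom surface (1.41 → 1.59): reflection off a higher-index medium gives a half-wave phase shift.
Exactly one π shift → a net half-wave offset.
For bright reflection here: 2 n t = (m + ½) λ.
Minimum at m = 0: t = λ / (4 n) = 427 / (4 × 1.41) = 75.7 nm.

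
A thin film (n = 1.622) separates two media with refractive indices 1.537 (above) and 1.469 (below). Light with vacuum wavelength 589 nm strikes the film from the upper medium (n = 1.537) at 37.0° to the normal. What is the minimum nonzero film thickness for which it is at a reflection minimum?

Top surface (1.537 → 1.622): reflection off a higher-index medium gives a half-wave phase shift.
At the lower boundary (n = 1.622 to n = 1.469) the reflected ray undergoes no phase shift.
Exactly one π shift → a net half-wave offset.
With one net inversion, destructive interference in reflection requires 2 n t cos θ_r = m λ.
Snell's law: 1.537 sin 37.0° = 1.622 sin θ_r → sin θ_r = 0.570, cos θ_r = 0.821.
Minimum nonzero at m = 1: t = λ / (2 n cos θ_r) = 589 / (2 × 1.622 × 0.821) = 221 nm.

221 nm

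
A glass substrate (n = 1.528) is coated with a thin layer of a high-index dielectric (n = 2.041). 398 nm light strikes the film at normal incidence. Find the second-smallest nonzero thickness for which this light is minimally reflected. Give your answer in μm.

0.195 μm

Ray reflecting at the top interface goes from n = 1.0 toward n = 2.041: a half-wave phase shift.
At the lower boundary (n = 2.041 to n = 1.528) the reflected ray undergoes no phase shift.
The two reflections differ by half a wavelength.
With one net inversion, destructive interference in reflection requires 2 n t = m λ.
The second-smallest nonzero thickness corresponds to m = 2: t = m λ / (2 n) = 2.00 × 398 / (2 × 2.041) = 195 nm.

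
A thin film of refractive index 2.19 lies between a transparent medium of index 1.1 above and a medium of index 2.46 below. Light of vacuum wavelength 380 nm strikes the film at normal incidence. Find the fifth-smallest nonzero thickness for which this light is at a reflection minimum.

At the upper boundary (n = 1.1 to n = 2.19) the reflected ray undergoes a half-wave phase shift.
Bottom surface (2.19 → 2.46): reflection off a higher-index medium gives a half-wave phase shift.
Zero or two π shifts → no net half-wave offset.
For dark reflection here: 2 n t = (m + ½) λ.
The fifth-smallest nonzero thickness corresponds to m = 4: t = (m + ½) λ / (2 n) = 4.50 × 380 / (2 × 2.19) = 390 nm.

390 nm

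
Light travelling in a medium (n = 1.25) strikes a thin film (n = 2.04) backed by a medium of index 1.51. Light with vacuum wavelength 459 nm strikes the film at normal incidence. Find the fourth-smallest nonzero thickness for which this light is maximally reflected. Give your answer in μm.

Ray reflecting at the top interface goes from n = 1.25 toward n = 2.04: a half-wave phase shift.
At the lower boundary (n = 2.04 to n = 1.51) the reflected ray undergoes no phase shift.
Exactly one π shift → a net half-wave offset.
With one net inversion, constructive interference in reflection requires 2 n t = (m + ½) λ.
The fourth-smallest nonzero thickness corresponds to m = 3: t = (m + ½) λ / (2 n) = 3.50 × 459 / (2 × 2.04) = 394 nm.

0.394 μm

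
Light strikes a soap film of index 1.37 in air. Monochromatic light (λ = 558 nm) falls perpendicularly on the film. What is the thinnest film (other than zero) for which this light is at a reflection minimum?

Top surface (1.0 → 1.37): reflection off a higher-index medium gives a half-wave phase shift.
Ray reflecting at the bottom interface goes from n = 1.37 toward n = 1.0: no phase shift.
Exactly one π shift → a net half-wave offset.
For dark reflection here: 2 n t = m λ.
Minimum nonzero at m = 1: t = λ / (2 n) = 558 / (2 × 1.37) = 204 nm.

204 nm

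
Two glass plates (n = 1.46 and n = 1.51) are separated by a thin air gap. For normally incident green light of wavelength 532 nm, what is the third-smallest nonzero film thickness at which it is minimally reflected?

798 nm

Ray reflecting at the top interface goes from n = 1.46 toward n = 1.0: no phase shift.
Bottom surface (1.0 → 1.51): reflection off a higher-index medium gives a half-wave phase shift.
Net: one phase inversion between the two reflected rays.
So the condition for destructive reflection is 2 n t = m λ.
The third-smallest nonzero thickness corresponds to m = 3: t = m λ / (2 n) = 3.00 × 532 / (2 × 1.0) = 798 nm.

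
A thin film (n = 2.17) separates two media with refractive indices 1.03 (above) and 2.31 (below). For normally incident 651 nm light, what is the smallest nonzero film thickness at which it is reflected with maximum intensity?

150 nm

At the upper boundary (n = 1.03 to n = 2.17) the reflected ray undergoes a half-wave phase shift.
At the lower boundary (n = 2.17 to n = 2.31) the reflected ray undergoes a half-wave phase shift.
Zero or two π shifts → no net half-wave offset.
With no net inversion, constructive interference in reflection requires 2 n t = m λ.
The smallest nonzero thickness corresponds to m = 1: t = m λ / (2 n) = 1.00 × 651 / (2 × 2.17) = 150 nm.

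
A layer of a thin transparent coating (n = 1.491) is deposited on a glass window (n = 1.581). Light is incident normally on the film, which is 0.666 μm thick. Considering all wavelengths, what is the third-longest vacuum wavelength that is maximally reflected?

At the upper boundary (n = 1.0 to n = 1.491) the reflected ray undergoes a half-wave phase shift.
At the lower boundary (n = 1.491 to n = 1.581) the reflected ray undergoes a half-wave phase shift.
Net: no relative phase inversion (both shifts match).
For strong reflection here: 2 n t = m λ.
λ = 2 n t / m. The third-longest wavelength is m = 3: λ = 2 × 1.491 × 666 / 3.00 = 662 nm.

662 nm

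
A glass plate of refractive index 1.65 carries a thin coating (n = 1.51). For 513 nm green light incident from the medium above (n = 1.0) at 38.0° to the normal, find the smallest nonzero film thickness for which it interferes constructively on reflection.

186 nm

Top surface (1.0 → 1.51): reflection off a higher-index medium gives a half-wave phase shift.
At the lower boundary (n = 1.51 to n = 1.65) the reflected ray undergoes a half-wave phase shift.
The two reflections carry the same phase change, so no net offset.
For bright reflection here: 2 n t cos θ_r = m λ.
Snell's law: 1.0 sin 38.0° = 1.51 sin θ_r → sin θ_r = 0.408, cos θ_r = 0.913.
Minimum nonzero at m = 1: t = λ / (2 n cos θ_r) = 513 / (2 × 1.51 × 0.913) = 186 nm.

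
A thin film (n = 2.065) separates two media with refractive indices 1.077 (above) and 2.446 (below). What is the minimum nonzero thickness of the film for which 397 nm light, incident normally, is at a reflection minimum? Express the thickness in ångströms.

Top surface (1.077 → 2.065): reflection off a higher-index medium gives a half-wave phase shift.
Ray reflecting at the bottom interface goes from n = 2.065 toward n = 2.446: a half-wave phase shift.
Zero or two π shifts → no net half-wave offset.
With no net inversion, destructive interference in reflection requires 2 n t = (m + ½) λ.
Minimum at m = 0: t = λ / (4 n) = 397 / (4 × 2.065) = 48.1 nm.

481 Å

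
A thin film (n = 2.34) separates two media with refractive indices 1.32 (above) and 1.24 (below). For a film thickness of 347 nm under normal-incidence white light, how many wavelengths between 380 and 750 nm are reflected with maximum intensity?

Ray reflecting at the top interface goes from n = 1.32 toward n = 2.34: a half-wave phase shift.
Bottom surface (2.34 → 1.24): reflection off a lower-index medium gives no phase shift.
Net: one phase inversion between the two reflected rays.
So the condition for constructive reflection is 2 n t = (m + ½) λ.
λ = 2 n t / (m + ½) = 1624 / (m + ½) nm.
m=1: 1083 nm (IR); m=2: 650 nm (visible); m=3: 464 nm (visible); m=4: 361 nm (UV).

2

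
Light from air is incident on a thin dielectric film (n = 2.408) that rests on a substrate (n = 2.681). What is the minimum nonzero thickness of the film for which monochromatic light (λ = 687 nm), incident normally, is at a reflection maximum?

Top surface (1.0 → 2.408): reflection off a higher-index medium gives a half-wave phase shift.
At the lower boundary (n = 2.408 to n = 2.681) the reflected ray undergoes a half-wave phase shift.
Zero or two π shifts → no net half-wave offset.
So the condition for constructive reflection is 2 n t = m λ.
Minimum nonzero at m = 1: t = λ / (2 n) = 687 / (2 × 2.408) = 143 nm.

143 nm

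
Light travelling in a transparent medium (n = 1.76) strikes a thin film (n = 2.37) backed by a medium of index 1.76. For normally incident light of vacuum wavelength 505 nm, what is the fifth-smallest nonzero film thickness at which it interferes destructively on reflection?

533 nm

Ray reflecting at the top interface goes from n = 1.76 toward n = 2.37: a half-wave phase shift.
Ray reflecting at the bottom interface goes from n = 2.37 toward n = 1.76: no phase shift.
Exactly one π shift → a net half-wave offset.
So the condition for destructive reflection is 2 n t = m λ.
The fifth-smallest nonzero thickness corresponds to m = 5: t = m λ / (2 n) = 5.00 × 505 / (2 × 2.37) = 533 nm.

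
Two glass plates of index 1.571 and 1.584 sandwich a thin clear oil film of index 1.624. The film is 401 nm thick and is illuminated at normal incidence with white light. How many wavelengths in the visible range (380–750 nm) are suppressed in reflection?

Ray reflecting at the top interface goes from n = 1.571 toward n = 1.624: a half-wave phase shift.
Bottom surface (1.624 → 1.584): reflection off a lower-index medium gives no phase shift.
Exactly one π shift → a net half-wave offset.
For dark reflection here: 2 n t = m λ.
λ = 2 n t / m = 1302 / m nm.
m=1: 1302 nm (IR); m=2: 651 nm (visible); m=3: 434 nm (visible); m=4: 326 nm (UV).

2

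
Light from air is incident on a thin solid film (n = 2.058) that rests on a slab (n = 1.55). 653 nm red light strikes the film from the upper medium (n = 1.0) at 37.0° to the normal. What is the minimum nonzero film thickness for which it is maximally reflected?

Ray reflecting at the top interface goes from n = 1.0 toward n = 2.058: a half-wave phase shift.
At the lower boundary (n = 2.058 to n = 1.55) the reflected ray undergoes no phase shift.
The two reflections differ by half a wavelength.
With one net inversion, constructive interference in reflection requires 2 n t cos θ_r = (m + ½) λ.
Snell's law: 1.0 sin 37.0° = 2.058 sin θ_r → sin θ_r = 0.292, cos θ_r = 0.956.
Minimum at m = 0: t = λ / (4 n cos θ_r) = 653 / (4 × 2.058 × 0.956) = 83.0 nm.

83.0 nm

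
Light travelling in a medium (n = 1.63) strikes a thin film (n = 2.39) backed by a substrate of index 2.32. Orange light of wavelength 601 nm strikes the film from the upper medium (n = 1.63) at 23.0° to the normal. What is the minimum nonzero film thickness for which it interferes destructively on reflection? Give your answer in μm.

0.130 μm

At the upper boundary (n = 1.63 to n = 2.39) the reflected ray undergoes a half-wave phase shift.
Ray reflecting at the bottom interface goes from n = 2.39 toward n = 2.32: no phase shift.
Net: one phase inversion between the two reflected rays.
For weak reflection here: 2 n t cos θ_r = m λ.
Snell's law: 1.63 sin 23.0° = 2.39 sin θ_r → sin θ_r = 0.266, cos θ_r = 0.964.
Minimum nonzero at m = 1: t = λ / (2 n cos θ_r) = 601 / (2 × 2.39 × 0.964) = 130 nm.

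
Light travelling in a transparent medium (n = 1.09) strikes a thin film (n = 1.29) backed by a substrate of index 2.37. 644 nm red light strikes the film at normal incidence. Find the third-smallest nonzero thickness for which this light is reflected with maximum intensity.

749 nm

At the upper boundary (n = 1.09 to n = 1.29) the reflected ray undergoes a half-wave phase shift.
Ray reflecting at the bottom interface goes from n = 1.29 toward n = 2.37: a half-wave phase shift.
The two reflections carry the same phase change, so no net offset.
With no net inversion, constructive interference in reflection requires 2 n t = m λ.
The third-smallest nonzero thickness corresponds to m = 3: t = m λ / (2 n) = 3.00 × 644 / (2 × 1.29) = 749 nm.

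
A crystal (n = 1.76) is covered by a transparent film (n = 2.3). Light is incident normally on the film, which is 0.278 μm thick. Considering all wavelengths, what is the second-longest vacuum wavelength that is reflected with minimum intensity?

639 nm

At the upper boundary (n = 1.0 to n = 2.3) the reflected ray undergoes a half-wave phase shift.
Bottom surface (2.3 → 1.76): reflection off a lower-index medium gives no phase shift.
Exactly one π shift → a net half-wave offset.
With one net inversion, destructive interference in reflection requires 2 n t = m λ.
λ = 2 n t / m. The second-longest wavelength is m = 2: λ = 2 × 2.3 × 278 / 2.00 = 639 nm.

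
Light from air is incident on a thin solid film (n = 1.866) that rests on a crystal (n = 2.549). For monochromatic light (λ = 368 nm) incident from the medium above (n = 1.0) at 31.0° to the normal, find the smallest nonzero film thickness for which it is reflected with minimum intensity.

At the upper boundary (n = 1.0 to n = 1.866) the reflected ray undergoes a half-wave phase shift.
Bottom surface (1.866 → 2.549): reflection off a higher-index medium gives a half-wave phase shift.
The two reflections carry the same phase change, so no net offset.
For minimum reflection here: 2 n t cos θ_r = (m + ½) λ.
Snell's law: 1.0 sin 31.0° = 1.866 sin θ_r → sin θ_r = 0.276, cos θ_r = 0.961.
Minimum at m = 0: t = λ / (4 n cos θ_r) = 368 / (4 × 1.866 × 0.961) = 51.3 nm.

51.3 nm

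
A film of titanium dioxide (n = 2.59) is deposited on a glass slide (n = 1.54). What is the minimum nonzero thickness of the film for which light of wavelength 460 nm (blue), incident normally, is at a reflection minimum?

88.8 nm

Top surface (1.0 → 2.59): reflection off a higher-index medium gives a half-wave phase shift.
Bottom surface (2.59 → 1.54): reflection off a lower-index medium gives no phase shift.
Net: one phase inversion between the two reflected rays.
For minimum reflection here: 2 n t = m λ.
Minimum nonzero at m = 1: t = λ / (2 n) = 460 / (2 × 2.59) = 88.8 nm.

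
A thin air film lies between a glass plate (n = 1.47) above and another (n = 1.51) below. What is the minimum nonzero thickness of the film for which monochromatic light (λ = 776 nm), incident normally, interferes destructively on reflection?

388 nm

At the upper boundary (n = 1.47 to n = 1.0) the reflected ray undergoes no phase shift.
At the lower boundary (n = 1.0 to n = 1.51) the reflected ray undergoes a half-wave phase shift.
Net: one phase inversion between the two reflected rays.
For minimum reflection here: 2 n t = m λ.
Minimum nonzero at m = 1: t = λ / (2 n) = 776 / (2 × 1.0) = 388 nm.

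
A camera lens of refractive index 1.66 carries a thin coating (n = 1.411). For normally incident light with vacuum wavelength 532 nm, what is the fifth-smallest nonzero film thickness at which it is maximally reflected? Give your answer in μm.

Top surface (1.0 → 1.411): reflection off a higher-index medium gives a half-wave phase shift.
At the lower boundary (n = 1.411 to n = 1.66) the reflected ray undergoes a half-wave phase shift.
Net: no relative phase inversion (both shifts match).
So the condition for constructive reflection is 2 n t = m λ.
The fifth-smallest nonzero thickness corresponds to m = 5: t = m λ / (2 n) = 5.00 × 532 / (2 × 1.411) = 943 nm.

0.943 μm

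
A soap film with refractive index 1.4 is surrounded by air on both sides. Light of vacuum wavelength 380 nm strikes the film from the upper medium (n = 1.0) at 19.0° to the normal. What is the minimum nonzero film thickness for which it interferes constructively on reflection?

69.8 nm

Top surface (1.0 → 1.4): reflection off a higher-index medium gives a half-wave phase shift.
At the lower boundary (n = 1.4 to n = 1.0) the reflected ray undergoes no phase shift.
Exactly one π shift → a net half-wave offset.
For bright reflection here: 2 n t cos θ_r = (m + ½) λ.
Snell's law: 1.0 sin 19.0° = 1.4 sin θ_r → sin θ_r = 0.233, cos θ_r = 0.973.
Minimum at m = 0: t = λ / (4 n cos θ_r) = 380 / (4 × 1.4 × 0.973) = 69.8 nm.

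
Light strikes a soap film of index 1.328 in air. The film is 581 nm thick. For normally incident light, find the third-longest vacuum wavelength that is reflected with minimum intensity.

Ray reflecting at the top interface goes from n = 1.0 toward n = 1.328: a half-wave phase shift.
Bottom surface (1.328 → 1.0): reflection off a lower-index medium gives no phase shift.
Net: one phase inversion between the two reflected rays.
For weak reflection here: 2 n t = m λ.
λ = 2 n t / m. The third-longest wavelength is m = 3: λ = 2 × 1.328 × 581 / 3.00 = 514 nm.

514 nm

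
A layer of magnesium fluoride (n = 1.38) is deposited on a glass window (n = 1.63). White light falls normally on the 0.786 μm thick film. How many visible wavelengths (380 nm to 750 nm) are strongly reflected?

Top surface (1.0 → 1.38): reflection off a higher-index medium gives a half-wave phase shift.
Bottom surface (1.38 → 1.63): reflection off a higher-index medium gives a half-wave phase shift.
The two reflections carry the same phase change, so no net offset.
For bright reflection here: 2 n t = m λ.
λ = 2 n t / m = 2169 / m nm.
m=2: 1085 nm (IR); m=3: 723 nm (visible); m=4: 542 nm (visible); m=5: 434 nm (visible); m=6: 362 nm (UV).

3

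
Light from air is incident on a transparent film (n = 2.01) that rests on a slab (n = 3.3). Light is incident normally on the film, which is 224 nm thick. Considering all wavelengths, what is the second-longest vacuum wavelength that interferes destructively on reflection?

Top surface (1.0 → 2.01): reflection off a higher-index medium gives a half-wave phase shift.
Ray reflecting at the bottom interface goes from n = 2.01 toward n = 3.3: a half-wave phase shift.
Zero or two π shifts → no net half-wave offset.
So the condition for destructive reflection is 2 n t = (m + ½) λ.
λ = 2 n t / (m + ½). The second-longest wavelength is m = 1: λ = 2 × 2.01 × 224 / 1.50 = 600 nm.

600 nm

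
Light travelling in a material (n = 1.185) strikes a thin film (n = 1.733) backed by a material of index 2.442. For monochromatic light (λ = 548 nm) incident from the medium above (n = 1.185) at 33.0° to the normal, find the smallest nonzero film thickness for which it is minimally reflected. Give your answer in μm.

0.0852 μm

Top surface (1.185 → 1.733): reflection off a higher-index medium gives a half-wave phase shift.
At the lower boundary (n = 1.733 to n = 2.442) the reflected ray undergoes a half-wave phase shift.
Net: no relative phase inversion (both shifts match).
With no net inversion, destructive interference in reflection requires 2 n t cos θ_r = (m + ½) λ.
Snell's law: 1.185 sin 33.0° = 1.733 sin θ_r → sin θ_r = 0.372, cos θ_r = 0.928.
Minimum at m = 0: t = λ / (4 n cos θ_r) = 548 / (4 × 1.733 × 0.928) = 85.2 nm.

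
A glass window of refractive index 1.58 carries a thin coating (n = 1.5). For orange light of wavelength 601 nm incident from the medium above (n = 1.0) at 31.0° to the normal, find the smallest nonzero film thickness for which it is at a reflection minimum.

Top surface (1.0 → 1.5): reflection off a higher-index medium gives a half-wave phase shift.
Ray reflecting at the bottom interface goes from n = 1.5 toward n = 1.58: a half-wave phase shift.
Net: no relative phase inversion (both shifts match).
So the condition for destructive reflection is 2 n t cos θ_r = (m + ½) λ.
Snell's law: 1.0 sin 31.0° = 1.5 sin θ_r → sin θ_r = 0.343, cos θ_r = 0.939.
Minimum at m = 0: t = λ / (4 n cos θ_r) = 601 / (4 × 1.5 × 0.939) = 107 nm.

107 nm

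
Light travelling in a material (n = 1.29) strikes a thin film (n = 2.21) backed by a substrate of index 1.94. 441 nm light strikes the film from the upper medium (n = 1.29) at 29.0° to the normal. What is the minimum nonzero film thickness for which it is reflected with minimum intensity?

At the upper boundary (n = 1.29 to n = 2.21) the reflected ray undergoes a half-wave phase shift.
Bottom surface (2.21 → 1.94): reflection off a lower-index medium gives no phase shift.
The two reflections differ by half a wavelength.
For weak reflection here: 2 n t cos θ_r = m λ.
Snell's law: 1.29 sin 29.0° = 2.21 sin θ_r → sin θ_r = 0.283, cos θ_r = 0.959.
Minimum nonzero at m = 1: t = λ / (2 n cos θ_r) = 441 / (2 × 2.21 × 0.959) = 104 nm.

104 nm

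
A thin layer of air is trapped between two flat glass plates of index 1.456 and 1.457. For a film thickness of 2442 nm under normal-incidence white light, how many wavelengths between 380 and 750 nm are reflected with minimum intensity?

6

At the upper boundary (n = 1.456 to n = 1.0) the reflected ray undergoes no phase shift.
Ray reflecting at the bottom interface goes from n = 1.0 toward n = 1.457: a half-wave phase shift.
The two reflections differ by half a wavelength.
For weak reflection here: 2 n t = m λ.
λ = 2 n t / m = 4884 / m nm.
m=6: 814 nm (IR); m=7: 698 nm (visible); m=8: 611 nm (visible); m=9: 543 nm (visible); m=10: 488 nm (visible); m=11: 444 nm (visible); m=12: 407 nm (visible); m=13: 376 nm (UV).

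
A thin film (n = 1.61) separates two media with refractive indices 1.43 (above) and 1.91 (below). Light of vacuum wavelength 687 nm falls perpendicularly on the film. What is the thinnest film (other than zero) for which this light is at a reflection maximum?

213 nm

At the upper boundary (n = 1.43 to n = 1.61) the reflected ray undergoes a half-wave phase shift.
Bottom surface (1.61 → 1.91): reflection off a higher-index medium gives a half-wave phase shift.
Zero or two π shifts → no net half-wave offset.
With no net inversion, constructive interference in reflection requires 2 n t = m λ.
Minimum nonzero at m = 1: t = λ / (2 n) = 687 / (2 × 1.61) = 213 nm.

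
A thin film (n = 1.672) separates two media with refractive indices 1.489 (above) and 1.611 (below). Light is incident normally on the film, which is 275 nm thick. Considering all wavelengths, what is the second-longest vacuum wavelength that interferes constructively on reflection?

Ray reflecting at the top interface goes from n = 1.489 toward n = 1.672: a half-wave phase shift.
Bottom surface (1.672 → 1.611): reflection off a lower-index medium gives no phase shift.
The two reflections differ by half a wavelength.
So the condition for constructive reflection is 2 n t = (m + ½) λ.
λ = 2 n t / (m + ½). The second-longest wavelength is m = 1: λ = 2 × 1.672 × 275 / 1.50 = 613 nm.

613 nm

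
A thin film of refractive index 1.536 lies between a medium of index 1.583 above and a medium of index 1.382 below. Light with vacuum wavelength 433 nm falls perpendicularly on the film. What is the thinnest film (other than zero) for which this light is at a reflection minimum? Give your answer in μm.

0.0705 μm

At the upper boundary (n = 1.583 to n = 1.536) the reflected ray undergoes no phase shift.
Bottom surface (1.536 → 1.382): reflection off a lower-index medium gives no phase shift.
Net: no relative phase inversion (both shifts match).
For minimum reflection here: 2 n t = (m + ½) λ.
Minimum at m = 0: t = λ / (4 n) = 433 / (4 × 1.536) = 70.5 nm.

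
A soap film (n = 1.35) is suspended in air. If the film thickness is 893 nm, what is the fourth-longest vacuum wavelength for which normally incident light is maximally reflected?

Top surface (1.0 → 1.35): reflection off a higher-index medium gives a half-wave phase shift.
At the lower boundary (n = 1.35 to n = 1.0) the reflected ray undergoes no phase shift.
Exactly one π shift → a net half-wave offset.
For strong reflection here: 2 n t = (m + ½) λ.
λ = 2 n t / (m + ½). The fourth-longest wavelength is m = 3: λ = 2 × 1.35 × 893 / 3.50 = 689 nm.

689 nm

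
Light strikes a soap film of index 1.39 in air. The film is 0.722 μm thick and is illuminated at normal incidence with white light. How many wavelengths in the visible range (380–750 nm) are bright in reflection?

2

At the upper boundary (n = 1.0 to n = 1.39) the reflected ray undergoes a half-wave phase shift.
At the lower boundary (n = 1.39 to n = 1.0) the reflected ray undergoes no phase shift.
Net: one phase inversion between the two reflected rays.
With one net inversion, constructive interference in reflection requires 2 n t = (m + ½) λ.
λ = 2 n t / (m + ½) = 2007 / (m + ½) nm.
m=2: 803 nm (IR); m=3: 573 nm (visible); m=4: 446 nm (visible); m=5: 365 nm (UV).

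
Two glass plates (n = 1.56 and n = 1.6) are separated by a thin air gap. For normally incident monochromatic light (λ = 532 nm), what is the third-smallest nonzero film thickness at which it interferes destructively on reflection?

798 nm

Top surface (1.56 → 1.0): reflection off a lower-index medium gives no phase shift.
Bottom surface (1.0 → 1.6): reflection off a higher-index medium gives a half-wave phase shift.
Exactly one π shift → a net half-wave offset.
So the condition for destructive reflection is 2 n t = m λ.
The third-smallest nonzero thickness corresponds to m = 3: t = m λ / (2 n) = 3.00 × 532 / (2 × 1.0) = 798 nm.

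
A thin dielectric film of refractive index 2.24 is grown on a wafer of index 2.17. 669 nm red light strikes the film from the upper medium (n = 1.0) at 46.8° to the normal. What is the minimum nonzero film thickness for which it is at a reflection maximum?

79.0 nm

Top surface (1.0 → 2.24): reflection off a higher-index medium gives a half-wave phase shift.
Ray reflecting at the bottom interface goes from n = 2.24 toward n = 2.17: no phase shift.
The two reflections differ by half a wavelength.
With one net inversion, constructive interference in reflection requires 2 n t cos θ_r = (m + ½) λ.
Snell's law: 1.0 sin 46.8° = 2.24 sin θ_r → sin θ_r = 0.325, cos θ_r = 0.946.
Minimum at m = 0: t = λ / (4 n cos θ_r) = 669 / (4 × 2.24 × 0.946) = 79.0 nm.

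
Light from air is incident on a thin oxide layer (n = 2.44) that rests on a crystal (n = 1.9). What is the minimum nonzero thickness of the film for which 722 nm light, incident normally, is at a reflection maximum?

Ray reflecting at the top interface goes from n = 1.0 toward n = 2.44: a half-wave phase shift.
Ray reflecting at the bottom interface goes from n = 2.44 toward n = 1.9: no phase shift.
Net: one phase inversion between the two reflected rays.
With one net inversion, constructive interference in reflection requires 2 n t = (m + ½) λ.
Minimum at m = 0: t = λ / (4 n) = 722 / (4 × 2.44) = 74.0 nm.

74.0 nm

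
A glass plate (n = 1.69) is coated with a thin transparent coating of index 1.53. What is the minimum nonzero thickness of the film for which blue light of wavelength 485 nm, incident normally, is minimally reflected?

Top surface (1.0 → 1.53): reflection off a higher-index medium gives a half-wave phase shift.
At the lower boundary (n = 1.53 to n = 1.69) the reflected ray undergoes a half-wave phase shift.
Net: no relative phase inversion (both shifts match).
With no net inversion, destructive interference in reflection requires 2 n t = (m + ½) λ.
Minimum at m = 0: t = λ / (4 n) = 485 / (4 × 1.53) = 79.2 nm.

79.2 nm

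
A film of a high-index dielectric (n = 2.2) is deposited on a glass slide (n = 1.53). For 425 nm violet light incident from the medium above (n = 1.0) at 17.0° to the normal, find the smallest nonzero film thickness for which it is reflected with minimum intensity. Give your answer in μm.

At the upper boundary (n = 1.0 to n = 2.2) the reflected ray undergoes a half-wave phase shift.
Ray reflecting at the bottom interface goes from n = 2.2 toward n = 1.53: no phase shift.
Exactly one π shift → a net half-wave offset.
For weak reflection here: 2 n t cos θ_r = m λ.
Snell's law: 1.0 sin 17.0° = 2.2 sin θ_r → sin θ_r = 0.133, cos θ_r = 0.991.
Minimum nonzero at m = 1: t = λ / (2 n cos θ_r) = 425 / (2 × 2.2 × 0.991) = 97.5 nm.

0.0975 μm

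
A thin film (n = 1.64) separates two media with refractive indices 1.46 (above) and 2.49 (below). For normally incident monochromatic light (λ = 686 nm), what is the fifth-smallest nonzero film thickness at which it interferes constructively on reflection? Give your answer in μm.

1.05 μm

Top surface (1.46 → 1.64): reflection off a higher-index medium gives a half-wave phase shift.
At the lower boundary (n = 1.64 to n = 2.49) the reflected ray undergoes a half-wave phase shift.
The two reflections carry the same phase change, so no net offset.
With no net inversion, constructive interference in reflection requires 2 n t = m λ.
The fifth-smallest nonzero thickness corresponds to m = 5: t = m λ / (2 n) = 5.00 × 686 / (2 × 1.64) = 1046 nm.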